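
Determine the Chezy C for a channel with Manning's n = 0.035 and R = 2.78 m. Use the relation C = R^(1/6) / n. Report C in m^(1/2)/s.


The Chezy coefficient relates to Manning's n through C = R^(1/6) / n.
R^(1/6) = 2.78^(1/6) = 1.185789.
C = 1.185789 / 0.035 = 33.88 m^(1/2)/s.

33.88


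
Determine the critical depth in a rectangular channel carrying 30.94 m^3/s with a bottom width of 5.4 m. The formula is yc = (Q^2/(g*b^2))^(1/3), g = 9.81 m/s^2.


Using yc = (Q^2 / (g * b^2))^(1/3):
Q^2 = 30.94^2 = 957.28.
g * b^2 = 9.81 * 5.4^2 = 9.81 * 29.16 = 286.06.
Q^2 / (g*b^2) = 957.28 / 286.06 = 3.3464.
yc = 3.3464^(1/3) = 1.4958 m.

1.4958


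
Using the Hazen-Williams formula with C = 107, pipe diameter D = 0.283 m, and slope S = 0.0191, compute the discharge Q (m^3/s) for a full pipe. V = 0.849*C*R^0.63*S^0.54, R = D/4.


For a full circular pipe, R = D/4 = 0.283/4 = 0.0707 m.
V = 0.849 * 107 * 0.0707^0.63 * 0.0191^0.54
  = 0.849 * 107 * 0.188507 * 0.117966
  = 2.0201 m/s.
Pipe area A = pi*D^2/4 = pi*0.283^2/4 = 0.0629 m^2.
Q = A * V = 0.0629 * 2.0201 = 0.1271 m^3/s.

0.1271


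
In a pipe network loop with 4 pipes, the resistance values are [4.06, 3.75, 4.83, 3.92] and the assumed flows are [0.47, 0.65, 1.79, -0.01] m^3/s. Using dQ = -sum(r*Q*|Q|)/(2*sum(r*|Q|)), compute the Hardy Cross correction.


Numerator terms (r*Q*|Q|): 4.06*0.47*|0.47| = 0.8969; 3.75*0.65*|0.65| = 1.5844; 4.83*1.79*|1.79| = 15.4758; 3.92*-0.01*|-0.01| = -0.0004.
Sum of numerator = 17.9566.
Denominator terms (r*|Q|): 4.06*|0.47| = 1.9082; 3.75*|0.65| = 2.4375; 4.83*|1.79| = 8.6457; 3.92*|-0.01| = 0.0392.
2 * sum of denominator = 2 * 13.0306 = 26.0612.
dQ = -17.9566 / 26.0612 = -0.689 m^3/s.

-0.689


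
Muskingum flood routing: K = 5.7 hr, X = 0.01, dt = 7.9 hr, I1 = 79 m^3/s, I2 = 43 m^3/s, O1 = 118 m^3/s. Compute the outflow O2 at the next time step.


Muskingum coefficients:
denom = 2*K*(1-X) + dt = 2*5.7*(1-0.01) + 7.9 = 19.186.
C0 = (dt - 2*K*X)/denom = (7.9 - 2*5.7*0.01)/19.186 = 0.4058.
C1 = (dt + 2*K*X)/denom = (7.9 + 2*5.7*0.01)/19.186 = 0.4177.
C2 = (2*K*(1-X) - dt)/denom = 0.1765.
O2 = C0*I2 + C1*I1 + C2*O1
   = 0.4058*43 + 0.4177*79 + 0.1765*118
   = 71.27 m^3/s.

71.27


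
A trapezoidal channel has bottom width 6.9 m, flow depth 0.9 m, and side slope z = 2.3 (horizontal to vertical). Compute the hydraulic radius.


For a trapezoidal section with side slope z:
A = (b + z*y)*y = (6.9 + 2.3*0.9)*0.9 = 8.073 m^2.
P = b + 2*y*sqrt(1 + z^2) = 6.9 + 2*0.9*sqrt(1 + 2.3^2) = 11.414 m.
R = A/P = 8.073 / 11.414 = 0.7073 m.

0.7073


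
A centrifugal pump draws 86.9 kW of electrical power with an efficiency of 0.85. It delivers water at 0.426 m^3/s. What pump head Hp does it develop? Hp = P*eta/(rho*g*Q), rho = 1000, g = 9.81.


Pump head formula: Hp = P * eta / (rho * g * Q).
Numerator: P * eta = 86.9 * 1000 * 0.85 = 73865.0 W.
Denominator: rho * g * Q = 1000 * 9.81 * 0.426 = 4179.06.
Hp = 73865.0 / 4179.06 = 17.68 m.

17.68


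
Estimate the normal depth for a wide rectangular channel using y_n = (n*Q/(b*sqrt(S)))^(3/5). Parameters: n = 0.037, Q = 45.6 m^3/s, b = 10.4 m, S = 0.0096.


We use the wide-channel approximation y_n = (n*Q/(b*sqrt(S)))^(3/5).
sqrt(S) = sqrt(0.0096) = 0.09798.
Numerator: n*Q = 0.037 * 45.6 = 1.6872.
Denominator: b*sqrt(S) = 10.4 * 0.09798 = 1.018992.
arg = 1.6558.
y_n = 1.6558^(3/5) = 1.3533 m.

1.3533


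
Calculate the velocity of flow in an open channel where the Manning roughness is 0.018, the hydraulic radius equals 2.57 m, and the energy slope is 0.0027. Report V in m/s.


Manning's equation gives V = (1/n) * R^(2/3) * S^(1/2).
First, compute R^(2/3) = 2.57^(2/3) = 1.8762.
Next, S^(1/2) = 0.0027^(1/2) = 0.051962.
Then 1/n = 1/0.018 = 55.56.
V = 55.56 * 1.8762 * 0.051962 = 5.4162 m/s.

5.4162


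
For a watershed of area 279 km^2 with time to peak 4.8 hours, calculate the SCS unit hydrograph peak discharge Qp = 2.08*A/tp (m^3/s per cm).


SCS formula: Qp = 2.08 * A / tp.
Qp = 2.08 * 279 / 4.8
   = 580.32 / 4.8
   = 120.9 m^3/s per cm.

120.9


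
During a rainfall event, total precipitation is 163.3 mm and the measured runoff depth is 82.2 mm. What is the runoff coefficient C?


The runoff coefficient C = runoff depth / rainfall depth.
C = 82.2 / 163.3
  = 0.5034.

0.5034


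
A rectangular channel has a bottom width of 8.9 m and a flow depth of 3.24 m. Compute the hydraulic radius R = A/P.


For a rectangular section:
Flow area A = b * y = 8.9 * 3.24 = 28.84 m^2.
Wetted perimeter P = b + 2y = 8.9 + 2*3.24 = 15.38 m.
Hydraulic radius R = A/P = 28.84 / 15.38 = 1.8749 m.

1.8749


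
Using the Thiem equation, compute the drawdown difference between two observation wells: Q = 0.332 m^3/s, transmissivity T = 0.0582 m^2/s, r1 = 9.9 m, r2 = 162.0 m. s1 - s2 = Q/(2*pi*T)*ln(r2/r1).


Thiem equation: s1 - s2 = Q/(2*pi*T) * ln(r2/r1).
ln(r2/r1) = ln(162.0/9.9) = 2.7951.
Q/(2*pi*T) = 0.332 / (2*pi*0.0582) = 0.332 / 0.3657 = 0.9079.
s1 - s2 = 0.9079 * 2.7951 = 2.5376 m.

2.5376


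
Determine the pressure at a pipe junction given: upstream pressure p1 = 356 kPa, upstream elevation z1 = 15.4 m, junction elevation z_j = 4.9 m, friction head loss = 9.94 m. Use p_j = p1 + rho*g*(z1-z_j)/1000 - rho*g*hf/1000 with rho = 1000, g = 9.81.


Junction pressure: p_j = p1 + rho*g*(z1 - z_j)/1000 - rho*g*hf/1000.
Elevation term = 1000*9.81*(15.4 - 4.9)/1000 = 103.005 kPa.
Friction term = 1000*9.81*9.94/1000 = 97.511 kPa.
p_j = 356 + 103.005 - 97.511 = 361.49 kPa.

361.49


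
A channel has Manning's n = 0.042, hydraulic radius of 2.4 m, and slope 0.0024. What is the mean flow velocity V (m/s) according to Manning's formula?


Manning's equation gives V = (1/n) * R^(2/3) * S^(1/2).
First, compute R^(2/3) = 2.4^(2/3) = 1.7926.
Next, S^(1/2) = 0.0024^(1/2) = 0.04899.
Then 1/n = 1/0.042 = 23.81.
V = 23.81 * 1.7926 * 0.04899 = 2.0909 m/s.

2.0909


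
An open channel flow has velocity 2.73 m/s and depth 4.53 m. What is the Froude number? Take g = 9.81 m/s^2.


The Froude number is defined as Fr = V / sqrt(g*y).
g*y = 9.81 * 4.53 = 44.4393.
sqrt(g*y) = sqrt(44.4393) = 6.6663.
Fr = 2.73 / 6.6663 = 0.4095.

0.4095


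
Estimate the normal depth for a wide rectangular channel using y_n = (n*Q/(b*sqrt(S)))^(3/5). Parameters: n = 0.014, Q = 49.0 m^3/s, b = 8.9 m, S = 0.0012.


We use the wide-channel approximation y_n = (n*Q/(b*sqrt(S)))^(3/5).
sqrt(S) = sqrt(0.0012) = 0.034641.
Numerator: n*Q = 0.014 * 49.0 = 0.686.
Denominator: b*sqrt(S) = 8.9 * 0.034641 = 0.308305.
arg = 2.2251.
y_n = 2.2251^(3/5) = 1.6159 m.

1.6159


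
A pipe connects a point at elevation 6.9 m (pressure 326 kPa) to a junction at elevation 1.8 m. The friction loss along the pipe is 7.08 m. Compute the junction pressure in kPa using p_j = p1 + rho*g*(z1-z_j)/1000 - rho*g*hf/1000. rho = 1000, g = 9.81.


Junction pressure: p_j = p1 + rho*g*(z1 - z_j)/1000 - rho*g*hf/1000.
Elevation term = 1000*9.81*(6.9 - 1.8)/1000 = 50.031 kPa.
Friction term = 1000*9.81*7.08/1000 = 69.455 kPa.
p_j = 326 + 50.031 - 69.455 = 306.58 kPa.

306.58


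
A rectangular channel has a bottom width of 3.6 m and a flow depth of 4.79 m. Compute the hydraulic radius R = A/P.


For a rectangular section:
Flow area A = b * y = 3.6 * 4.79 = 17.24 m^2.
Wetted perimeter P = b + 2y = 3.6 + 2*4.79 = 13.18 m.
Hydraulic radius R = A/P = 17.24 / 13.18 = 1.3083 m.

1.3083


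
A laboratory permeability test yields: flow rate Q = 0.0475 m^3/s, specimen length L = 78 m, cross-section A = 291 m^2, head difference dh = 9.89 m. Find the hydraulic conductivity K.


From K = Q*L / (A*dh):
Numerator: Q*L = 0.0475 * 78 = 3.705.
Denominator: A*dh = 291 * 9.89 = 2877.99.
K = 3.705 / 2877.99 = 0.001287 m/s.

0.001287


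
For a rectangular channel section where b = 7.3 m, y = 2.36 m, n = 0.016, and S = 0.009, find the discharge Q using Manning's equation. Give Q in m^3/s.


For a rectangular channel, the cross-sectional area A = b * y = 7.3 * 2.36 = 17.23 m^2.
The wetted perimeter P = b + 2y = 7.3 + 2*2.36 = 12.02 m.
Hydraulic radius R = A/P = 17.23/12.02 = 1.4333 m.
Velocity V = (1/n)*R^(2/3)*S^(1/2) = (1/0.016)*1.4333^(2/3)*0.009^(1/2) = 7.5374 m/s.
Discharge Q = A * V = 17.23 * 7.5374 = 129.854 m^3/s.

129.854


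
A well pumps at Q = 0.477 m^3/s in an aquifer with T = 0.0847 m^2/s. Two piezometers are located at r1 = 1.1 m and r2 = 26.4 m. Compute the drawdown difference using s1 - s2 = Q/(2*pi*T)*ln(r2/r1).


Thiem equation: s1 - s2 = Q/(2*pi*T) * ln(r2/r1).
ln(r2/r1) = ln(26.4/1.1) = 3.1781.
Q/(2*pi*T) = 0.477 / (2*pi*0.0847) = 0.477 / 0.5322 = 0.8963.
s1 - s2 = 0.8963 * 3.1781 = 2.8485 m.

2.8485


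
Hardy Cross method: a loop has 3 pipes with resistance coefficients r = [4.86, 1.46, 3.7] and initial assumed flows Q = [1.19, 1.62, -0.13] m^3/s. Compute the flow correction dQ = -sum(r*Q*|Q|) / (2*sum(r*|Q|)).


Numerator terms (r*Q*|Q|): 4.86*1.19*|1.19| = 6.8822; 1.46*1.62*|1.62| = 3.8316; 3.7*-0.13*|-0.13| = -0.0625.
Sum of numerator = 10.6513.
Denominator terms (r*|Q|): 4.86*|1.19| = 5.7834; 1.46*|1.62| = 2.3652; 3.7*|-0.13| = 0.481.
2 * sum of denominator = 2 * 8.6296 = 17.2592.
dQ = -10.6513 / 17.2592 = -0.6171 m^3/s.

-0.6171


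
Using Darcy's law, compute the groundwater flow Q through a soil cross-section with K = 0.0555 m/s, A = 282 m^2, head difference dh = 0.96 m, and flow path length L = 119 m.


Darcy's law: Q = K * A * i, where i = dh/L.
Hydraulic gradient i = 0.96 / 119 = 0.008067.
Q = 0.0555 * 282 * 0.008067
  = 0.1263 m^3/s.

0.1263


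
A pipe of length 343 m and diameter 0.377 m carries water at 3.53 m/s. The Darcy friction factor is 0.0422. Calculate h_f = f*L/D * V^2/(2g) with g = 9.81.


Darcy-Weisbach equation: h_f = f * (L/D) * V^2/(2g).
f * L/D = 0.0422 * 343/0.377 = 38.3942.
V^2/(2g) = 3.53^2 / (2*9.81) = 12.4609 / 19.62 = 0.6351 m.
h_f = 38.3942 * 0.6351 = 24.385 m.

24.385


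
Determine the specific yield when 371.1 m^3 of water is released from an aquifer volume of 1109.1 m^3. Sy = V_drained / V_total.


Specific yield Sy = Volume drained / Total volume.
Sy = 371.1 / 1109.1
   = 0.3346.

0.3346


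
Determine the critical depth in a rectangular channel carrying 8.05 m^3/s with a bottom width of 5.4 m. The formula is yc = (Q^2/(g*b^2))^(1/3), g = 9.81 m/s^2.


Using yc = (Q^2 / (g * b^2))^(1/3):
Q^2 = 8.05^2 = 64.8.
g * b^2 = 9.81 * 5.4^2 = 9.81 * 29.16 = 286.06.
Q^2 / (g*b^2) = 64.8 / 286.06 = 0.2265.
yc = 0.2265^(1/3) = 0.6096 m.

0.6096


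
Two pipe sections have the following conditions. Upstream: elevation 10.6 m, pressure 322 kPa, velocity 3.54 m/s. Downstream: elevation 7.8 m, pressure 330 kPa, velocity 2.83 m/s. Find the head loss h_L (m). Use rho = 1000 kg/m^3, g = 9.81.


Total head at each section: H = z + p/(rho*g) + V^2/(2g).
H1 = 10.6 + 322*1000/(1000*9.81) + 3.54^2/(2*9.81)
   = 10.6 + 32.824 + 0.6387
   = 44.062 m.
H2 = 7.8 + 330*1000/(1000*9.81) + 2.83^2/(2*9.81)
   = 7.8 + 33.639 + 0.4082
   = 41.847 m.
h_L = H1 - H2 = 44.062 - 41.847 = 2.215 m.

2.215


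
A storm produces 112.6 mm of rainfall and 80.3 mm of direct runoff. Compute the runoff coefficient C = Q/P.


The runoff coefficient C = runoff depth / rainfall depth.
C = 80.3 / 112.6
  = 0.7131.

0.7131


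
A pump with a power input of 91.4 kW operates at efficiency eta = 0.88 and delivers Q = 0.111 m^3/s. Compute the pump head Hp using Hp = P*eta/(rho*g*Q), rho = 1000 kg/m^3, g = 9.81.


Pump head formula: Hp = P * eta / (rho * g * Q).
Numerator: P * eta = 91.4 * 1000 * 0.88 = 80432.0 W.
Denominator: rho * g * Q = 1000 * 9.81 * 0.111 = 1088.91.
Hp = 80432.0 / 1088.91 = 73.86 m.

73.86


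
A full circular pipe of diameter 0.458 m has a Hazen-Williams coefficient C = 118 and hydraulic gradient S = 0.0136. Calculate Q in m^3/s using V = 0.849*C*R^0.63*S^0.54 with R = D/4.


For a full circular pipe, R = D/4 = 0.458/4 = 0.1145 m.
V = 0.849 * 118 * 0.1145^0.63 * 0.0136^0.54
  = 0.849 * 118 * 0.255298 * 0.0982
  = 2.5116 m/s.
Pipe area A = pi*D^2/4 = pi*0.458^2/4 = 0.1647 m^2.
Q = A * V = 0.1647 * 2.5116 = 0.4138 m^3/s.

0.4138


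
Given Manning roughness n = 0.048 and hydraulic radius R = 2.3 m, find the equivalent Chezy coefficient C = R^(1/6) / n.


The Chezy coefficient relates to Manning's n through C = R^(1/6) / n.
R^(1/6) = 2.3^(1/6) = 1.148915.
C = 1.148915 / 0.048 = 23.94 m^(1/2)/s.

23.94


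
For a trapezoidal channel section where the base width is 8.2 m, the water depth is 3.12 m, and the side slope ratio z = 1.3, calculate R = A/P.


For a trapezoidal section with side slope z:
A = (b + z*y)*y = (8.2 + 1.3*3.12)*3.12 = 38.239 m^2.
P = b + 2*y*sqrt(1 + z^2) = 8.2 + 2*3.12*sqrt(1 + 1.3^2) = 18.434 m.
R = A/P = 38.239 / 18.434 = 2.0743 m.

2.0743


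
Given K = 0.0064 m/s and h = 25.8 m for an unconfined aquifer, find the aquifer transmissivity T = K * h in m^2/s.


Transmissivity is defined as T = K * h.
T = 0.0064 * 25.8
  = 0.1651 m^2/s.

0.1651


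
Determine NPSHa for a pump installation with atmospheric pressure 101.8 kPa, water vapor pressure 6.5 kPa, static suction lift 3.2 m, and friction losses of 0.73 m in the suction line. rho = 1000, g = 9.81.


NPSHa = p_atm/(rho*g) - z_s - hf_s - p_vap/(rho*g).
p_atm/(rho*g) = 101.8*1000 / (1000*9.81) = 10.377 m.
p_vap/(rho*g) = 6.5*1000 / (1000*9.81) = 0.663 m.
NPSHa = 10.377 - 3.2 - 0.73 - 0.663
      = 5.78 m.

5.78


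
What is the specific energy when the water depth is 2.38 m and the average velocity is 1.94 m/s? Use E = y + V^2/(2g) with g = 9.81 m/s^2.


Specific energy E = y + V^2/(2g).
Velocity head = V^2/(2g) = 1.94^2 / (2*9.81) = 3.7636 / 19.62 = 0.1918 m.
E = 2.38 + 0.1918 = 2.5718 m.

2.5718


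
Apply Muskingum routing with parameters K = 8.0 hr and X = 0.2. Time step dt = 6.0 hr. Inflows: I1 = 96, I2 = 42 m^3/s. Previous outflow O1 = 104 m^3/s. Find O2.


Muskingum coefficients:
denom = 2*K*(1-X) + dt = 2*8.0*(1-0.2) + 6.0 = 18.8.
C0 = (dt - 2*K*X)/denom = (6.0 - 2*8.0*0.2)/18.8 = 0.1489.
C1 = (dt + 2*K*X)/denom = (6.0 + 2*8.0*0.2)/18.8 = 0.4894.
C2 = (2*K*(1-X) - dt)/denom = 0.3617.
O2 = C0*I2 + C1*I1 + C2*O1
   = 0.1489*42 + 0.4894*96 + 0.3617*104
   = 90.85 m^3/s.

90.85


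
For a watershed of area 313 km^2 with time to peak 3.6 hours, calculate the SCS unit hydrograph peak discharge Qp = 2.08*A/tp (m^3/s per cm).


SCS formula: Qp = 2.08 * A / tp.
Qp = 2.08 * 313 / 3.6
   = 651.04 / 3.6
   = 180.84 m^3/s per cm.

180.84


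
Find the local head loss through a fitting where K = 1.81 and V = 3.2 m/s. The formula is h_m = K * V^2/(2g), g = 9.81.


Minor loss formula: h_m = K * V^2/(2g).
V^2 = 3.2^2 = 10.24.
V^2/(2g) = 10.24 / 19.62 = 0.5219 m.
h_m = 1.81 * 0.5219 = 0.9447 m.

0.9447


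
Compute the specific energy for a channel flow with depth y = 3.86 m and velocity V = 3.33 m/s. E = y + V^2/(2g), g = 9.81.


Specific energy E = y + V^2/(2g).
Velocity head = V^2/(2g) = 3.33^2 / (2*9.81) = 11.0889 / 19.62 = 0.5652 m.
E = 3.86 + 0.5652 = 4.4252 m.

4.4252


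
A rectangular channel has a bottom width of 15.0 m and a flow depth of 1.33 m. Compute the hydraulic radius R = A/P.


For a rectangular section:
Flow area A = b * y = 15.0 * 1.33 = 19.95 m^2.
Wetted perimeter P = b + 2y = 15.0 + 2*1.33 = 17.66 m.
Hydraulic radius R = A/P = 19.95 / 17.66 = 1.1297 m.

1.1297


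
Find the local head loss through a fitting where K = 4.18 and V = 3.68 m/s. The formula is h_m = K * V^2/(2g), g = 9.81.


Minor loss formula: h_m = K * V^2/(2g).
V^2 = 3.68^2 = 13.5424.
V^2/(2g) = 13.5424 / 19.62 = 0.6902 m.
h_m = 4.18 * 0.6902 = 2.8852 m.

2.8852


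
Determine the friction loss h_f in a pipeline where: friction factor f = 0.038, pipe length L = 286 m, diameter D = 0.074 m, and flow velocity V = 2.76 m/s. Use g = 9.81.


Darcy-Weisbach equation: h_f = f * (L/D) * V^2/(2g).
f * L/D = 0.038 * 286/0.074 = 146.8649.
V^2/(2g) = 2.76^2 / (2*9.81) = 7.6176 / 19.62 = 0.3883 m.
h_f = 146.8649 * 0.3883 = 57.021 m.

57.021


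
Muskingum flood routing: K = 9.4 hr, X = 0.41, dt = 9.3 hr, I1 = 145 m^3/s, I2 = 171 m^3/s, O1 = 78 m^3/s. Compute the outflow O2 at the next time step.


Muskingum coefficients:
denom = 2*K*(1-X) + dt = 2*9.4*(1-0.41) + 9.3 = 20.392.
C0 = (dt - 2*K*X)/denom = (9.3 - 2*9.4*0.41)/20.392 = 0.0781.
C1 = (dt + 2*K*X)/denom = (9.3 + 2*9.4*0.41)/20.392 = 0.8341.
C2 = (2*K*(1-X) - dt)/denom = 0.0879.
O2 = C0*I2 + C1*I1 + C2*O1
   = 0.0781*171 + 0.8341*145 + 0.0879*78
   = 141.14 m^3/s.

141.14


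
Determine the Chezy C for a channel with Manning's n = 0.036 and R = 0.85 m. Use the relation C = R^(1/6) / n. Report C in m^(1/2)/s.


The Chezy coefficient relates to Manning's n through C = R^(1/6) / n.
R^(1/6) = 0.85^(1/6) = 0.973277.
C = 0.973277 / 0.036 = 27.04 m^(1/2)/s.

27.04


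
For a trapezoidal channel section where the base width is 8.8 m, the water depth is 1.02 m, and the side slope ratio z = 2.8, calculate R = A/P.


For a trapezoidal section with side slope z:
A = (b + z*y)*y = (8.8 + 2.8*1.02)*1.02 = 11.889 m^2.
P = b + 2*y*sqrt(1 + z^2) = 8.8 + 2*1.02*sqrt(1 + 2.8^2) = 14.865 m.
R = A/P = 11.889 / 14.865 = 0.7998 m.

0.7998


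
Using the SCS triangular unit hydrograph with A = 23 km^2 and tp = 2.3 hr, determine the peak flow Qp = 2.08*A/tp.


SCS formula: Qp = 2.08 * A / tp.
Qp = 2.08 * 23 / 2.3
   = 47.84 / 2.3
   = 20.8 m^3/s per cm.

20.8


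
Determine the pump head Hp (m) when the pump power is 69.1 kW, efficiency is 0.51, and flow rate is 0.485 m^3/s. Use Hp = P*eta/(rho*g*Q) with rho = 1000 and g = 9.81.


Pump head formula: Hp = P * eta / (rho * g * Q).
Numerator: P * eta = 69.1 * 1000 * 0.51 = 35241.0 W.
Denominator: rho * g * Q = 1000 * 9.81 * 0.485 = 4757.85.
Hp = 35241.0 / 4757.85 = 7.41 m.

7.41


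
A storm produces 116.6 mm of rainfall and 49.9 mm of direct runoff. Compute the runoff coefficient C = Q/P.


The runoff coefficient C = runoff depth / rainfall depth.
C = 49.9 / 116.6
  = 0.428.

0.428


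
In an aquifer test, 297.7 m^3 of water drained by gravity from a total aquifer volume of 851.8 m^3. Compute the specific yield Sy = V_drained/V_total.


Specific yield Sy = Volume drained / Total volume.
Sy = 297.7 / 851.8
   = 0.3495.

0.3495


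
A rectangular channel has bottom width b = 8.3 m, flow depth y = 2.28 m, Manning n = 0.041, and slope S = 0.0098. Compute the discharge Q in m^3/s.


For a rectangular channel, the cross-sectional area A = b * y = 8.3 * 2.28 = 18.92 m^2.
The wetted perimeter P = b + 2y = 8.3 + 2*2.28 = 12.86 m.
Hydraulic radius R = A/P = 18.92/12.86 = 1.4715 m.
Velocity V = (1/n)*R^(2/3)*S^(1/2) = (1/0.041)*1.4715^(2/3)*0.0098^(1/2) = 3.1238 m/s.
Discharge Q = A * V = 18.92 * 3.1238 = 59.114 m^3/s.

59.114


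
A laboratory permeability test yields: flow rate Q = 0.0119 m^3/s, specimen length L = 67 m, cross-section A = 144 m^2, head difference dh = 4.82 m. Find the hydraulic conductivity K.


From K = Q*L / (A*dh):
Numerator: Q*L = 0.0119 * 67 = 0.7973.
Denominator: A*dh = 144 * 4.82 = 694.08.
K = 0.7973 / 694.08 = 0.001149 m/s.

0.001149


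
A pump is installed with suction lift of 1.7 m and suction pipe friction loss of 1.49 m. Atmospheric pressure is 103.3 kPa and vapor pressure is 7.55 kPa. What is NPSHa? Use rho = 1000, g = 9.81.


NPSHa = p_atm/(rho*g) - z_s - hf_s - p_vap/(rho*g).
p_atm/(rho*g) = 103.3*1000 / (1000*9.81) = 10.53 m.
p_vap/(rho*g) = 7.55*1000 / (1000*9.81) = 0.77 m.
NPSHa = 10.53 - 1.7 - 1.49 - 0.77
      = 6.57 m.

6.57


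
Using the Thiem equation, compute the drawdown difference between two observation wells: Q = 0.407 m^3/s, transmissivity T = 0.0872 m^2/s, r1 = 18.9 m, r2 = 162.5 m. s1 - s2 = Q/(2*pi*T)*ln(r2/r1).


Thiem equation: s1 - s2 = Q/(2*pi*T) * ln(r2/r1).
ln(r2/r1) = ln(162.5/18.9) = 2.1515.
Q/(2*pi*T) = 0.407 / (2*pi*0.0872) = 0.407 / 0.5479 = 0.7428.
s1 - s2 = 0.7428 * 2.1515 = 1.5982 m.

1.5982


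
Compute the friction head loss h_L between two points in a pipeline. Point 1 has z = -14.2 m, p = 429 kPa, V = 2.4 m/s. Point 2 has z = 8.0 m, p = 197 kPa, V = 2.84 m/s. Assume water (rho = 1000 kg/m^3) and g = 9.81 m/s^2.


Total head at each section: H = z + p/(rho*g) + V^2/(2g).
H1 = -14.2 + 429*1000/(1000*9.81) + 2.4^2/(2*9.81)
   = -14.2 + 43.731 + 0.2936
   = 29.824 m.
H2 = 8.0 + 197*1000/(1000*9.81) + 2.84^2/(2*9.81)
   = 8.0 + 20.082 + 0.4111
   = 28.493 m.
h_L = H1 - H2 = 29.824 - 28.493 = 1.332 m.

1.332


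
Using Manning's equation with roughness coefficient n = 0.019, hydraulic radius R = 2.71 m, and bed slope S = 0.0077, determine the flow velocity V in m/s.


Manning's equation gives V = (1/n) * R^(2/3) * S^(1/2).
First, compute R^(2/3) = 2.71^(2/3) = 1.9438.
Next, S^(1/2) = 0.0077^(1/2) = 0.08775.
Then 1/n = 1/0.019 = 52.63.
V = 52.63 * 1.9438 * 0.08775 = 8.9771 m/s.

8.9771


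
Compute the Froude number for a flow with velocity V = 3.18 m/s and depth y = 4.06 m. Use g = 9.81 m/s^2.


The Froude number is defined as Fr = V / sqrt(g*y).
g*y = 9.81 * 4.06 = 39.8286.
sqrt(g*y) = sqrt(39.8286) = 6.311.
Fr = 3.18 / 6.311 = 0.5039.

0.5039


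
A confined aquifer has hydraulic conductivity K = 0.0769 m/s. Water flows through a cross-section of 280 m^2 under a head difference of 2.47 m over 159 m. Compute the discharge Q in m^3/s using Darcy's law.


Darcy's law: Q = K * A * i, where i = dh/L.
Hydraulic gradient i = 2.47 / 159 = 0.015535.
Q = 0.0769 * 280 * 0.015535
  = 0.3345 m^3/s.

0.3345


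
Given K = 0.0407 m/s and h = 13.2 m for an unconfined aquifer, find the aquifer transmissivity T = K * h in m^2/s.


Transmissivity is defined as T = K * h.
T = 0.0407 * 13.2
  = 0.5372 m^2/s.

0.5372


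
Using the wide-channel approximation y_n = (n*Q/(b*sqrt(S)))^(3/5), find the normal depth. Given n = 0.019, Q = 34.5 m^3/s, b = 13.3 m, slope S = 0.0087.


We use the wide-channel approximation y_n = (n*Q/(b*sqrt(S)))^(3/5).
sqrt(S) = sqrt(0.0087) = 0.093274.
Numerator: n*Q = 0.019 * 34.5 = 0.6555.
Denominator: b*sqrt(S) = 13.3 * 0.093274 = 1.240544.
arg = 0.5284.
y_n = 0.5284^(3/5) = 0.682 m.

0.682


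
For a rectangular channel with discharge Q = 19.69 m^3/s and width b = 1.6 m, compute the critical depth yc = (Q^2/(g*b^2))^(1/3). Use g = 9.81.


Using yc = (Q^2 / (g * b^2))^(1/3):
Q^2 = 19.69^2 = 387.7.
g * b^2 = 9.81 * 1.6^2 = 9.81 * 2.56 = 25.11.
Q^2 / (g*b^2) = 387.7 / 25.11 = 15.4401.
yc = 15.4401^(1/3) = 2.49 m.

2.49


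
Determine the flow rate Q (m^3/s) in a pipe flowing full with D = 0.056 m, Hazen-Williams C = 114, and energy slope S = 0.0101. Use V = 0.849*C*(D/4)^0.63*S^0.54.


For a full circular pipe, R = D/4 = 0.056/4 = 0.014 m.
V = 0.849 * 114 * 0.014^0.63 * 0.0101^0.54
  = 0.849 * 114 * 0.06793 * 0.083625
  = 0.5498 m/s.
Pipe area A = pi*D^2/4 = pi*0.056^2/4 = 0.0025 m^2.
Q = A * V = 0.0025 * 0.5498 = 0.0014 m^3/s.

0.0014


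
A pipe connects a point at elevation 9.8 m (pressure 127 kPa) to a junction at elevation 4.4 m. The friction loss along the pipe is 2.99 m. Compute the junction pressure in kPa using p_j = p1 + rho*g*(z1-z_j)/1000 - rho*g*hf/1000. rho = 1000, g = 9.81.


Junction pressure: p_j = p1 + rho*g*(z1 - z_j)/1000 - rho*g*hf/1000.
Elevation term = 1000*9.81*(9.8 - 4.4)/1000 = 52.974 kPa.
Friction term = 1000*9.81*2.99/1000 = 29.332 kPa.
p_j = 127 + 52.974 - 29.332 = 150.64 kPa.

150.64


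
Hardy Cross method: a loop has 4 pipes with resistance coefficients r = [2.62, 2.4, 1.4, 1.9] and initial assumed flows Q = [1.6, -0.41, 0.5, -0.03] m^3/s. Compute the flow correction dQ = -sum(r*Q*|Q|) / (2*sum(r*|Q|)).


Numerator terms (r*Q*|Q|): 2.62*1.6*|1.6| = 6.7072; 2.4*-0.41*|-0.41| = -0.4034; 1.4*0.5*|0.5| = 0.35; 1.9*-0.03*|-0.03| = -0.0017.
Sum of numerator = 6.6521.
Denominator terms (r*|Q|): 2.62*|1.6| = 4.192; 2.4*|-0.41| = 0.984; 1.4*|0.5| = 0.7; 1.9*|-0.03| = 0.057.
2 * sum of denominator = 2 * 5.933 = 11.866.
dQ = -6.6521 / 11.866 = -0.5606 m^3/s.

-0.5606


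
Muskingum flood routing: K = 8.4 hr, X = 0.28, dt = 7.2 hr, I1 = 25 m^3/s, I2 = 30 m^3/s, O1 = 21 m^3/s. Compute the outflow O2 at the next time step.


Muskingum coefficients:
denom = 2*K*(1-X) + dt = 2*8.4*(1-0.28) + 7.2 = 19.296.
C0 = (dt - 2*K*X)/denom = (7.2 - 2*8.4*0.28)/19.296 = 0.1294.
C1 = (dt + 2*K*X)/denom = (7.2 + 2*8.4*0.28)/19.296 = 0.6169.
C2 = (2*K*(1-X) - dt)/denom = 0.2537.
O2 = C0*I2 + C1*I1 + C2*O1
   = 0.1294*30 + 0.6169*25 + 0.2537*21
   = 24.63 m^3/s.

24.63


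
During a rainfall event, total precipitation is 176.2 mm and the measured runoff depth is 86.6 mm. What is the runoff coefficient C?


The runoff coefficient C = runoff depth / rainfall depth.
C = 86.6 / 176.2
  = 0.4915.

0.4915


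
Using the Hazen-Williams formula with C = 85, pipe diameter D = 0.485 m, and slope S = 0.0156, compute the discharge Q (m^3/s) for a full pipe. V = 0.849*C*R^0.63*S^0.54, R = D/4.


For a full circular pipe, R = D/4 = 0.485/4 = 0.1212 m.
V = 0.849 * 85 * 0.1212^0.63 * 0.0156^0.54
  = 0.849 * 85 * 0.264679 * 0.105752
  = 2.0199 m/s.
Pipe area A = pi*D^2/4 = pi*0.485^2/4 = 0.1847 m^2.
Q = A * V = 0.1847 * 2.0199 = 0.3732 m^3/s.

0.3732


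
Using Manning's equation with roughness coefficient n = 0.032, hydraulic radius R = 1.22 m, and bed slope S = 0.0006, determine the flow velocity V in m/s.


Manning's equation gives V = (1/n) * R^(2/3) * S^(1/2).
First, compute R^(2/3) = 1.22^(2/3) = 1.1418.
Next, S^(1/2) = 0.0006^(1/2) = 0.024495.
Then 1/n = 1/0.032 = 31.25.
V = 31.25 * 1.1418 * 0.024495 = 0.874 m/s.

0.874


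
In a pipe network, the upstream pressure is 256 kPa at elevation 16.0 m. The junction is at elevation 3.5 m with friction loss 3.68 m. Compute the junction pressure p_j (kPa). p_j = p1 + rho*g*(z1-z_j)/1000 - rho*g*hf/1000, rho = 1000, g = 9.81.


Junction pressure: p_j = p1 + rho*g*(z1 - z_j)/1000 - rho*g*hf/1000.
Elevation term = 1000*9.81*(16.0 - 3.5)/1000 = 122.625 kPa.
Friction term = 1000*9.81*3.68/1000 = 36.101 kPa.
p_j = 256 + 122.625 - 36.101 = 342.52 kPa.

342.52


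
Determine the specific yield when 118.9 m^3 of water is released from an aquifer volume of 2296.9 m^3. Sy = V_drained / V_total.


Specific yield Sy = Volume drained / Total volume.
Sy = 118.9 / 2296.9
   = 0.0518.

0.0518


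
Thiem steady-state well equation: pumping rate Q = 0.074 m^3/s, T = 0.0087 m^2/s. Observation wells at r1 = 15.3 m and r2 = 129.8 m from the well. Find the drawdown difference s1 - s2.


Thiem equation: s1 - s2 = Q/(2*pi*T) * ln(r2/r1).
ln(r2/r1) = ln(129.8/15.3) = 2.1381.
Q/(2*pi*T) = 0.074 / (2*pi*0.0087) = 0.074 / 0.0547 = 1.3537.
s1 - s2 = 1.3537 * 2.1381 = 2.8945 m.

2.8945


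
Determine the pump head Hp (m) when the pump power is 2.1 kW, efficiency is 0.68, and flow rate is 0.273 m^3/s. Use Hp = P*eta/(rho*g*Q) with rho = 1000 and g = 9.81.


Pump head formula: Hp = P * eta / (rho * g * Q).
Numerator: P * eta = 2.1 * 1000 * 0.68 = 1428.0 W.
Denominator: rho * g * Q = 1000 * 9.81 * 0.273 = 2678.13.
Hp = 1428.0 / 2678.13 = 0.53 m.

0.53


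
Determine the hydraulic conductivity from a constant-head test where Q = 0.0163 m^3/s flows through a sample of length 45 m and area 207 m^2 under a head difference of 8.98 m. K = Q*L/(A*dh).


From K = Q*L / (A*dh):
Numerator: Q*L = 0.0163 * 45 = 0.7335.
Denominator: A*dh = 207 * 8.98 = 1858.86.
K = 0.7335 / 1858.86 = 0.000395 m/s.

0.000395


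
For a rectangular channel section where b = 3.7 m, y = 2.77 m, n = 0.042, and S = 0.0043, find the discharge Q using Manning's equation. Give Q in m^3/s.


For a rectangular channel, the cross-sectional area A = b * y = 3.7 * 2.77 = 10.25 m^2.
The wetted perimeter P = b + 2y = 3.7 + 2*2.77 = 9.24 m.
Hydraulic radius R = A/P = 10.25/9.24 = 1.1092 m.
Velocity V = (1/n)*R^(2/3)*S^(1/2) = (1/0.042)*1.1092^(2/3)*0.0043^(1/2) = 1.673 m/s.
Discharge Q = A * V = 10.25 * 1.673 = 17.146 m^3/s.

17.146


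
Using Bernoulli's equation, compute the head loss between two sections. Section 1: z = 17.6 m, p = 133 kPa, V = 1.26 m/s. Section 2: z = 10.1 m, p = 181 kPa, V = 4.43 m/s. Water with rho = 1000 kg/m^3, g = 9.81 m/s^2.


Total head at each section: H = z + p/(rho*g) + V^2/(2g).
H1 = 17.6 + 133*1000/(1000*9.81) + 1.26^2/(2*9.81)
   = 17.6 + 13.558 + 0.0809
   = 31.239 m.
H2 = 10.1 + 181*1000/(1000*9.81) + 4.43^2/(2*9.81)
   = 10.1 + 18.451 + 1.0002
   = 29.551 m.
h_L = H1 - H2 = 31.239 - 29.551 = 1.688 m.

1.688


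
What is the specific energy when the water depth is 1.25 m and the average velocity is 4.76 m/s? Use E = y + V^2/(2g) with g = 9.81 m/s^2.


Specific energy E = y + V^2/(2g).
Velocity head = V^2/(2g) = 4.76^2 / (2*9.81) = 22.6576 / 19.62 = 1.1548 m.
E = 1.25 + 1.1548 = 2.4048 m.

2.4048


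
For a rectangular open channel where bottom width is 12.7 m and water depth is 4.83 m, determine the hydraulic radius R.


For a rectangular section:
Flow area A = b * y = 12.7 * 4.83 = 61.34 m^2.
Wetted perimeter P = b + 2y = 12.7 + 2*4.83 = 22.36 m.
Hydraulic radius R = A/P = 61.34 / 22.36 = 2.7433 m.

2.7433


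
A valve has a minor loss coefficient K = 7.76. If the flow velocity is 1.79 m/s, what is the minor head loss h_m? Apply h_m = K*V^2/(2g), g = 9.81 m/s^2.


Minor loss formula: h_m = K * V^2/(2g).
V^2 = 1.79^2 = 3.2041.
V^2/(2g) = 3.2041 / 19.62 = 0.1633 m.
h_m = 7.76 * 0.1633 = 1.2673 m.

1.2673


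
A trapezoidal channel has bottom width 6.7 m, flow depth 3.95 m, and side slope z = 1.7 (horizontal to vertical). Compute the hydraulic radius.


For a trapezoidal section with side slope z:
A = (b + z*y)*y = (6.7 + 1.7*3.95)*3.95 = 52.989 m^2.
P = b + 2*y*sqrt(1 + z^2) = 6.7 + 2*3.95*sqrt(1 + 1.7^2) = 22.281 m.
R = A/P = 52.989 / 22.281 = 2.3782 m.

2.3782


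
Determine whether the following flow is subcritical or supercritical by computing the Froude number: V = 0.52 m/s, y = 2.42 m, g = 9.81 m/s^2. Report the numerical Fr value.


The Froude number is defined as Fr = V / sqrt(g*y).
g*y = 9.81 * 2.42 = 23.7402.
sqrt(g*y) = sqrt(23.7402) = 4.8724.
Fr = 0.52 / 4.8724 = 0.1067.
Since Fr < 1, the flow is subcritical.

0.1067


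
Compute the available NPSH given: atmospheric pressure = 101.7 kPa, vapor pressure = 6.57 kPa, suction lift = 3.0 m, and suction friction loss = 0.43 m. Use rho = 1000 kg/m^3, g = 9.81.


NPSHa = p_atm/(rho*g) - z_s - hf_s - p_vap/(rho*g).
p_atm/(rho*g) = 101.7*1000 / (1000*9.81) = 10.367 m.
p_vap/(rho*g) = 6.57*1000 / (1000*9.81) = 0.67 m.
NPSHa = 10.367 - 3.0 - 0.43 - 0.67
      = 6.27 m.

6.27


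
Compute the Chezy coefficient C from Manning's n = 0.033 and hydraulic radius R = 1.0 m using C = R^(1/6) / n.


The Chezy coefficient relates to Manning's n through C = R^(1/6) / n.
R^(1/6) = 1.0^(1/6) = 1.0.
C = 1.0 / 0.033 = 30.3 m^(1/2)/s.

30.3


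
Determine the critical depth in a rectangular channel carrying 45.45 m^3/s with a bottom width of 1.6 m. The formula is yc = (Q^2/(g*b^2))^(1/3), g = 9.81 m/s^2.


Using yc = (Q^2 / (g * b^2))^(1/3):
Q^2 = 45.45^2 = 2065.7.
g * b^2 = 9.81 * 1.6^2 = 9.81 * 2.56 = 25.11.
Q^2 / (g*b^2) = 2065.7 / 25.11 = 82.266.
yc = 82.266^(1/3) = 4.349 m.

4.349


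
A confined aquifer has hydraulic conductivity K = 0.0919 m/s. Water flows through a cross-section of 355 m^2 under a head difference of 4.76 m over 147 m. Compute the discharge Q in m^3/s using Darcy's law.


Darcy's law: Q = K * A * i, where i = dh/L.
Hydraulic gradient i = 4.76 / 147 = 0.032381.
Q = 0.0919 * 355 * 0.032381
  = 1.0564 m^3/s.

1.0564


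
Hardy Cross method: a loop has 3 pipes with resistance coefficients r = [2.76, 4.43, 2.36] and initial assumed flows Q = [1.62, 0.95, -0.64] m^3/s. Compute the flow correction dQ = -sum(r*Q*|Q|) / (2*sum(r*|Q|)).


Numerator terms (r*Q*|Q|): 2.76*1.62*|1.62| = 7.2433; 4.43*0.95*|0.95| = 3.9981; 2.36*-0.64*|-0.64| = -0.9667.
Sum of numerator = 10.2748.
Denominator terms (r*|Q|): 2.76*|1.62| = 4.4712; 4.43*|0.95| = 4.2085; 2.36*|-0.64| = 1.5104.
2 * sum of denominator = 2 * 10.1901 = 20.3802.
dQ = -10.2748 / 20.3802 = -0.5042 m^3/s.

-0.5042


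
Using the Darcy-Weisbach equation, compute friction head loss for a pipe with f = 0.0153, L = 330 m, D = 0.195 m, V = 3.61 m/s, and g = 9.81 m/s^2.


Darcy-Weisbach equation: h_f = f * (L/D) * V^2/(2g).
f * L/D = 0.0153 * 330/0.195 = 25.8923.
V^2/(2g) = 3.61^2 / (2*9.81) = 13.0321 / 19.62 = 0.6642 m.
h_f = 25.8923 * 0.6642 = 17.198 m.

17.198


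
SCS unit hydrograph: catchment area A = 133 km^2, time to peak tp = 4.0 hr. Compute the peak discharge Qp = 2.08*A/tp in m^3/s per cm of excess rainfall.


SCS formula: Qp = 2.08 * A / tp.
Qp = 2.08 * 133 / 4.0
   = 276.64 / 4.0
   = 69.16 m^3/s per cm.

69.16


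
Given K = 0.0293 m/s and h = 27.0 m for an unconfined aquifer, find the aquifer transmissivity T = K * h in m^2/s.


Transmissivity is defined as T = K * h.
T = 0.0293 * 27.0
  = 0.7911 m^2/s.

0.7911


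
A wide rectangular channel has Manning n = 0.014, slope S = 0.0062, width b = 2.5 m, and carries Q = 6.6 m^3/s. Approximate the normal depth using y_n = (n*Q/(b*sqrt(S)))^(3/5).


We use the wide-channel approximation y_n = (n*Q/(b*sqrt(S)))^(3/5).
sqrt(S) = sqrt(0.0062) = 0.07874.
Numerator: n*Q = 0.014 * 6.6 = 0.0924.
Denominator: b*sqrt(S) = 2.5 * 0.07874 = 0.19685.
arg = 0.4694.
y_n = 0.4694^(3/5) = 0.6352 m.

0.6352


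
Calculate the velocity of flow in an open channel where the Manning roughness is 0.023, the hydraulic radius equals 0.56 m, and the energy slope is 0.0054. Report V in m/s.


Manning's equation gives V = (1/n) * R^(2/3) * S^(1/2).
First, compute R^(2/3) = 0.56^(2/3) = 0.6794.
Next, S^(1/2) = 0.0054^(1/2) = 0.073485.
Then 1/n = 1/0.023 = 43.48.
V = 43.48 * 0.6794 * 0.073485 = 2.1707 m/s.

2.1707


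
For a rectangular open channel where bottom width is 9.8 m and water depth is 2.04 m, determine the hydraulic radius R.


For a rectangular section:
Flow area A = b * y = 9.8 * 2.04 = 19.99 m^2.
Wetted perimeter P = b + 2y = 9.8 + 2*2.04 = 13.88 m.
Hydraulic radius R = A/P = 19.99 / 13.88 = 1.4403 m.

1.4403


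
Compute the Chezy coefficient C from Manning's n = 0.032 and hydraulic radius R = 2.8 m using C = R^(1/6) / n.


The Chezy coefficient relates to Manning's n through C = R^(1/6) / n.
R^(1/6) = 2.8^(1/6) = 1.187207.
C = 1.187207 / 0.032 = 37.1 m^(1/2)/s.

37.1


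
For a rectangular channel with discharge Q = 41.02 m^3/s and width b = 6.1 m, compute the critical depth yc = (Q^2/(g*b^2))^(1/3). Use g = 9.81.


Using yc = (Q^2 / (g * b^2))^(1/3):
Q^2 = 41.02^2 = 1682.64.
g * b^2 = 9.81 * 6.1^2 = 9.81 * 37.21 = 365.03.
Q^2 / (g*b^2) = 1682.64 / 365.03 = 4.6096.
yc = 4.6096^(1/3) = 1.6643 m.

1.6643


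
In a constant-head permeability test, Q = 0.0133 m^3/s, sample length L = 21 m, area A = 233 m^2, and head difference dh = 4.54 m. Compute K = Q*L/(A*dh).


From K = Q*L / (A*dh):
Numerator: Q*L = 0.0133 * 21 = 0.2793.
Denominator: A*dh = 233 * 4.54 = 1057.82.
K = 0.2793 / 1057.82 = 0.000264 m/s.

0.000264


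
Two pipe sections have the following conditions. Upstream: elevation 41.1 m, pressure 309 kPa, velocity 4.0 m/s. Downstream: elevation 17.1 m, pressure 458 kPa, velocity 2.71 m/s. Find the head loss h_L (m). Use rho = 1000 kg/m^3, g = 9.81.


Total head at each section: H = z + p/(rho*g) + V^2/(2g).
H1 = 41.1 + 309*1000/(1000*9.81) + 4.0^2/(2*9.81)
   = 41.1 + 31.498 + 0.8155
   = 73.414 m.
H2 = 17.1 + 458*1000/(1000*9.81) + 2.71^2/(2*9.81)
   = 17.1 + 46.687 + 0.3743
   = 64.161 m.
h_L = H1 - H2 = 73.414 - 64.161 = 9.253 m.

9.253


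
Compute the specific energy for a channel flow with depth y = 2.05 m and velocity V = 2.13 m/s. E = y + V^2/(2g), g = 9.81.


Specific energy E = y + V^2/(2g).
Velocity head = V^2/(2g) = 2.13^2 / (2*9.81) = 4.5369 / 19.62 = 0.2312 m.
E = 2.05 + 0.2312 = 2.2812 m.

2.2812


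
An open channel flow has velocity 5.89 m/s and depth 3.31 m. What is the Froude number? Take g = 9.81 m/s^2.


The Froude number is defined as Fr = V / sqrt(g*y).
g*y = 9.81 * 3.31 = 32.4711.
sqrt(g*y) = sqrt(32.4711) = 5.6983.
Fr = 5.89 / 5.6983 = 1.0336.

1.0336


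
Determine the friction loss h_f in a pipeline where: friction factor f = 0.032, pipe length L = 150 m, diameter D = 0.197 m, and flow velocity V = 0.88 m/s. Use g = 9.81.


Darcy-Weisbach equation: h_f = f * (L/D) * V^2/(2g).
f * L/D = 0.032 * 150/0.197 = 24.3655.
V^2/(2g) = 0.88^2 / (2*9.81) = 0.7744 / 19.62 = 0.0395 m.
h_f = 24.3655 * 0.0395 = 0.962 m.

0.962


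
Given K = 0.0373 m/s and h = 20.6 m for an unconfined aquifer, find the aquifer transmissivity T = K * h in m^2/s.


Transmissivity is defined as T = K * h.
T = 0.0373 * 20.6
  = 0.7684 m^2/s.

0.7684


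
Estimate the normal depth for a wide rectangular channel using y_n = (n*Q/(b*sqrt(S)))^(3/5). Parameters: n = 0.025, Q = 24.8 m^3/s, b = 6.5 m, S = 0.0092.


We use the wide-channel approximation y_n = (n*Q/(b*sqrt(S)))^(3/5).
sqrt(S) = sqrt(0.0092) = 0.095917.
Numerator: n*Q = 0.025 * 24.8 = 0.62.
Denominator: b*sqrt(S) = 6.5 * 0.095917 = 0.62346.
arg = 0.9945.
y_n = 0.9945^(3/5) = 0.9967 m.

0.9967


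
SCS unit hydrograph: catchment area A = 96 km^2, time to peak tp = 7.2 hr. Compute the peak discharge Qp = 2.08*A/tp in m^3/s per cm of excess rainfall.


SCS formula: Qp = 2.08 * A / tp.
Qp = 2.08 * 96 / 7.2
   = 199.68 / 7.2
   = 27.73 m^3/s per cm.

27.73


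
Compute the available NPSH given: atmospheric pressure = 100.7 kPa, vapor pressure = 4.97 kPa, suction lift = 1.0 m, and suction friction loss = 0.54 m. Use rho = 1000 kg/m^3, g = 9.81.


NPSHa = p_atm/(rho*g) - z_s - hf_s - p_vap/(rho*g).
p_atm/(rho*g) = 100.7*1000 / (1000*9.81) = 10.265 m.
p_vap/(rho*g) = 4.97*1000 / (1000*9.81) = 0.507 m.
NPSHa = 10.265 - 1.0 - 0.54 - 0.507
      = 8.22 m.

8.22


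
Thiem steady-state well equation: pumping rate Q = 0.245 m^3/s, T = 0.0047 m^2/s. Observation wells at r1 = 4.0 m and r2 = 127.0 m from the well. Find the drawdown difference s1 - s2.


Thiem equation: s1 - s2 = Q/(2*pi*T) * ln(r2/r1).
ln(r2/r1) = ln(127.0/4.0) = 3.4579.
Q/(2*pi*T) = 0.245 / (2*pi*0.0047) = 0.245 / 0.0295 = 8.2964.
s1 - s2 = 8.2964 * 3.4579 = 28.688 m.

28.688


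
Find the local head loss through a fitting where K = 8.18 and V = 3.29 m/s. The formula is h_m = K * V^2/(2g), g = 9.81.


Minor loss formula: h_m = K * V^2/(2g).
V^2 = 3.29^2 = 10.8241.
V^2/(2g) = 10.8241 / 19.62 = 0.5517 m.
h_m = 8.18 * 0.5517 = 4.5128 m.

4.5128


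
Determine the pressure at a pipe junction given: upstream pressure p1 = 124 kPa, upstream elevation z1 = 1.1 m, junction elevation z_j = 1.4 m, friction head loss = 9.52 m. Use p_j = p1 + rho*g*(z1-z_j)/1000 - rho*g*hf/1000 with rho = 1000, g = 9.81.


Junction pressure: p_j = p1 + rho*g*(z1 - z_j)/1000 - rho*g*hf/1000.
Elevation term = 1000*9.81*(1.1 - 1.4)/1000 = -2.943 kPa.
Friction term = 1000*9.81*9.52/1000 = 93.391 kPa.
p_j = 124 + -2.943 - 93.391 = 27.67 kPa.

27.67


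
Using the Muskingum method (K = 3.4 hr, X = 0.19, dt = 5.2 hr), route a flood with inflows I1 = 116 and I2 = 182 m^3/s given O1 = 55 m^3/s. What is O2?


Muskingum coefficients:
denom = 2*K*(1-X) + dt = 2*3.4*(1-0.19) + 5.2 = 10.708.
C0 = (dt - 2*K*X)/denom = (5.2 - 2*3.4*0.19)/10.708 = 0.365.
C1 = (dt + 2*K*X)/denom = (5.2 + 2*3.4*0.19)/10.708 = 0.6063.
C2 = (2*K*(1-X) - dt)/denom = 0.0288.
O2 = C0*I2 + C1*I1 + C2*O1
   = 0.365*182 + 0.6063*116 + 0.0288*55
   = 138.33 m^3/s.

138.33


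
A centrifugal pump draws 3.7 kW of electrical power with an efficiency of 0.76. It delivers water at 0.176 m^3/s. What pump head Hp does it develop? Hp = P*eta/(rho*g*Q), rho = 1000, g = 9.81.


Pump head formula: Hp = P * eta / (rho * g * Q).
Numerator: P * eta = 3.7 * 1000 * 0.76 = 2812.0 W.
Denominator: rho * g * Q = 1000 * 9.81 * 0.176 = 1726.56.
Hp = 2812.0 / 1726.56 = 1.63 m.

1.63


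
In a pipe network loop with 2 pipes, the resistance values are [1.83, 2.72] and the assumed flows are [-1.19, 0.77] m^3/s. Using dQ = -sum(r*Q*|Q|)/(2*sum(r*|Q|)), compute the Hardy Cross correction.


Numerator terms (r*Q*|Q|): 1.83*-1.19*|-1.19| = -2.5915; 2.72*0.77*|0.77| = 1.6127.
Sum of numerator = -0.9788.
Denominator terms (r*|Q|): 1.83*|-1.19| = 2.1777; 2.72*|0.77| = 2.0944.
2 * sum of denominator = 2 * 4.2721 = 8.5442.
dQ = --0.9788 / 8.5442 = 0.1146 m^3/s.

0.1146
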